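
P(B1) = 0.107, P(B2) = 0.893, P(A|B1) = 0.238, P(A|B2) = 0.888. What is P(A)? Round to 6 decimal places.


P(A) = P(A|B1)*P(B1) + P(A|B2)*P(B2)
P(A|B1)*P(B1) = 0.238 * 0.107 = 0.025466
P(A|B2)*P(B2) = 0.888 * 0.893 = 0.792984
P(A) = 0.025466 + 0.792984 = 0.81845

0.818450


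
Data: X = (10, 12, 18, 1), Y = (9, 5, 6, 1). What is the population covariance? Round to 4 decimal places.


Cov = (1/n)*sum((xi-xbar)(yi-ybar))
n = 4, xbar = 41/4 = 10.25, ybar = 21/4 = 5.25
sum((xi-xbar)(yi-ybar)) = 43.75
Cov = 43.75 / 4 = 10.9375

10.9375


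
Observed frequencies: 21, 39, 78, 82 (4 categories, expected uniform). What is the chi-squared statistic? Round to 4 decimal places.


chi2 = sum((O-E)^2/E), E = total/4
total = 220, E = 220/4 = 55
(21 - 55)^2 / 55 = 1156 / 55 = 1156/55 ≈ 21.018182
(39 - 55)^2 / 55 = 256 / 55 = 256/55 ≈ 4.654545
(78 - 55)^2 / 55 = 529 / 55 = 529/55 ≈ 9.618182
(82 - 55)^2 / 55 = 729 / 55 = 729/55 ≈ 13.254545
chi2 = 534/11 ≈ 48.545455

48.5455


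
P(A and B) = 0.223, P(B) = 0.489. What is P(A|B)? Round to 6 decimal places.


P(A|B) = P(A and B) / P(B) = 0.223 / 0.489 = 223/489 ≈ 0.45603272

0.456033


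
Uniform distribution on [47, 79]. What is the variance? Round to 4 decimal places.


Var = (b-a)^2 / 12
(b-a)^2 = (79 - 47)^2 = 1024
Var = 1024/12 ≈ 85.333333

85.3333


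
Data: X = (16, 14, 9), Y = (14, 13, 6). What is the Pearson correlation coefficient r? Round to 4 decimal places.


r = sum((xi-xbar)(yi-ybar)) / sqrt(sum((xi-xbar)^2) * sum((yi-ybar)^2))
n = 3, xbar = 39/3 = 13, ybar = 33/3 = 11
Sxy = sum((xi-xbar)(yi-ybar)) = 31
Sxx = sum((xi-xbar)^2) = 26
Syy = sum((yi-ybar)^2) = 38
sqrt(Sxx*Syy) ≈ 31.432467
r = Sxy / sqrt(Sxx*Syy) = 31 / 31.432467 ≈ 0.986241

0.9862


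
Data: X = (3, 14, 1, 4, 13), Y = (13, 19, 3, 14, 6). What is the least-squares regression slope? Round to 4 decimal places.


b = sum((xi-xbar)(yi-ybar)) / sum((xi-xbar)^2)
n = 5, xbar = 35/5 = 7, ybar = 55/5 = 11
Sxy = sum((xi-xbar)(yi-ybar)) = 57
Sxx = sum((xi-xbar)^2) = 146
b = Sxy / Sxx = 57/146 ≈ 0.390411

0.3904


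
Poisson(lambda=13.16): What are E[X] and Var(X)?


E[X] = Var(X) = lambda = 13.16

13.16, 13.16


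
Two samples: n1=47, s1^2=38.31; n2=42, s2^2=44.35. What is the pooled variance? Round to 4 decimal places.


sp^2 = ((n1-1)*s1^2 + (n2-1)*s2^2)/(n1+n2-2)
(n1-1)*s1^2 = 46 * 38.31 = 1762.26
(n2-1)*s2^2 = 41 * 44.35 = 1818.35
numerator = 1762.26 + 1818.35 = 3580.61
n1+n2-2 = 87
sp^2 = 3580.61 / 87 = 358061/8700 ≈ 41.156437

41.1564


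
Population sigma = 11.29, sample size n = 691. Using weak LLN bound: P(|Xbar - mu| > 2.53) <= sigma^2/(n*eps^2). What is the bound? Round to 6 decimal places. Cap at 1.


bound = min(1, sigma^2/(n*eps^2))
sigma^2 = 11.29^2 = 127.4641
n*eps^2 = 691 * 2.53^2 = 691 * 6.4009 = 4423.0219
sigma^2/(n*eps^2) = 127.4641 / 4423.0219 ≈ 0.02881833

0.028818


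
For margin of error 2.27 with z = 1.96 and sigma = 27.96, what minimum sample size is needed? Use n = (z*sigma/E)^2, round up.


z*sigma/E = 1.96 * 27.96 / 2.27 = 137004/5675 ≈ 24.141674
(z*sigma/E)^2 ≈ 582.820424
round up: n = 583

583


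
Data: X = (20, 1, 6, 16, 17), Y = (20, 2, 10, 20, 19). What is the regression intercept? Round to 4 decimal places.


a = ybar - b*xbar, where b = sum((xi-xbar)(yi-ybar)) / sum((xi-xbar)^2)
n = 5, xbar = 60/5 = 12, ybar = 71/5 = 14.2
Sxy = sum((xi-xbar)(yi-ybar)) = 253
Sxx = sum((xi-xbar)^2) = 262
b = Sxy / Sxx = 253/262 ≈ 0.965649
a = 14.2 - 0.965649 * 12 = 1711/655 ≈ 2.612214

2.6122


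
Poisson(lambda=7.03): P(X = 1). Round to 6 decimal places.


P = e^(-lam) * lam^k / k!
e^(-7.03) ≈ 0.0008849318
lam^k = 7.03^1 = 7.03
k! = 1! = 1
P = 0.0008849318 * 7.03 / 1 ≈ 0.006221

0.006221


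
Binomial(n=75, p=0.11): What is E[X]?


E[X] = n*p = 75 * 0.11 = 8.25

8.25


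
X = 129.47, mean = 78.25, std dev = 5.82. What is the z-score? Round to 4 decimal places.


z = (X - mu) / sigma
X - mu = 129.47 - 78.25 = 51.22
z = 51.22 / 5.82 = 2561/291 ≈ 8.800687

8.8007


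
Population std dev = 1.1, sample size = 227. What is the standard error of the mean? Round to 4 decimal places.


SE = sigma / sqrt(n)
sqrt(227) ≈ 15.066519
SE = 1.1 / 15.066519 ≈ 0.073010

0.0730


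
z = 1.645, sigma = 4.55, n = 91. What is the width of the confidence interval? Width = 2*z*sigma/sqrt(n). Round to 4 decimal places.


width = 2*z*sigma/sqrt(n)
2*z*sigma = 2 * 1.645 * 4.55 = 14.9695
sqrt(91) ≈ 9.539392
width = 14.9695 / 9.539392 ≈ 1.569230

1.5692


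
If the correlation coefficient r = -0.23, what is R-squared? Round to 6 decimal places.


R^2 = r^2 = (-0.23)^2 = 0.0529

0.052900


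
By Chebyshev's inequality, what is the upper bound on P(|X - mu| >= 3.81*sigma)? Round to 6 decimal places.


P <= 1/k^2
k^2 = 3.81^2 = 14.5161
1/k^2 = 1 / 14.5161 ≈ 0.06888903

0.068889


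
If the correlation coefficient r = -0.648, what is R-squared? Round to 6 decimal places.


R^2 = r^2 = (-0.648)^2 = 0.419904

0.419904


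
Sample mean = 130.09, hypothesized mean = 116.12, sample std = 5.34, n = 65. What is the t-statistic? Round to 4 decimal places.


t = (xbar - mu0) / (s/sqrt(n))
xbar - mu0 = 130.09 - 116.12 = 13.97
sqrt(65) ≈ 8.06225775
s/sqrt(n) = 5.34 / 8.06225775 ≈ 0.66234548
t = 13.97 / 0.66234548 ≈ 21.091712

21.0917


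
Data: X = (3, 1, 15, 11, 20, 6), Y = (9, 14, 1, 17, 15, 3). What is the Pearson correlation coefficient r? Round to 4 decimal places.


r = sum((xi-xbar)(yi-ybar)) / sqrt(sum((xi-xbar)^2) * sum((yi-ybar)^2))
n = 6, xbar = 56/6 = 28/3 ≈ 9.333333, ybar = 59/6 ≈ 9.833333
Sxy = sum((xi-xbar)(yi-ybar)) = 31/3 ≈ 10.333333
Sxx = sum((xi-xbar)^2) = 808/3 ≈ 269.333333
Syy = sum((yi-ybar)^2) = 1325/6 ≈ 220.833333
sqrt(Sxx*Syy) ≈ 243.880663
r = Sxy / sqrt(Sxx*Syy) = 10.333333 / 243.880663 ≈ 0.042370

0.0424


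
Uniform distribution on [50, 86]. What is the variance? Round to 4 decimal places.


Var = (b-a)^2 / 12
(b-a)^2 = (86 - 50)^2 = 1296
Var = 1296/12 = 108

108.0000


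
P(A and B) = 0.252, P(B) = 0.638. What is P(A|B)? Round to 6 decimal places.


P(A|B) = P(A and B) / P(B) = 0.252 / 0.638 = 126/319 ≈ 0.39498433

0.394984


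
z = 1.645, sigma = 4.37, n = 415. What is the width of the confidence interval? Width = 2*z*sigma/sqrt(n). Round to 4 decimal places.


width = 2*z*sigma/sqrt(n)
2*z*sigma = 2 * 1.645 * 4.37 = 14.3773
sqrt(415) ≈ 20.371549
width = 14.3773 / 20.371549 ≈ 0.705754

0.7058


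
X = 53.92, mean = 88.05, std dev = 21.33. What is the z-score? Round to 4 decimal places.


z = (X - mu) / sigma
X - mu = 53.92 - 88.05 = -34.13
z = -34.13 / 21.33 = -3413/2133 ≈ -1.600094

-1.6001


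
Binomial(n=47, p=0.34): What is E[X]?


E[X] = n*p = 47 * 0.34 = 15.98

15.98


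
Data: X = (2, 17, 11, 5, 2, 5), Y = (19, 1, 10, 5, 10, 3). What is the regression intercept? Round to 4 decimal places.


a = ybar - b*xbar, where b = sum((xi-xbar)(yi-ybar)) / sum((xi-xbar)^2)
n = 6, xbar = 42/6 = 7, ybar = 48/6 = 8
Sxy = sum((xi-xbar)(yi-ybar)) = -111
Sxx = sum((xi-xbar)^2) = 174
b = Sxy / Sxx = -37/58 ≈ -0.637931
a = 8 - (-0.637931) * 7 = 723/58 ≈ 12.465517

12.4655


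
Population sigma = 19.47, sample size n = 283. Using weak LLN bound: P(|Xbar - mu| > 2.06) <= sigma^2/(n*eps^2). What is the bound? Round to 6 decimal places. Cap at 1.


bound = min(1, sigma^2/(n*eps^2))
sigma^2 = 19.47^2 = 379.0809
n*eps^2 = 283 * 2.06^2 = 283 * 4.2436 = 1200.9388
sigma^2/(n*eps^2) = 379.0809 / 1200.9388 ≈ 0.31565380

0.315654


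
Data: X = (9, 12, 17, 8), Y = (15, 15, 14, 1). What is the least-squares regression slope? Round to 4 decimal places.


b = sum((xi-xbar)(yi-ybar)) / sum((xi-xbar)^2)
n = 4, xbar = 46/4 = 11.5, ybar = 45/4 = 11.25
Sxy = sum((xi-xbar)(yi-ybar)) = 43.5
Sxx = sum((xi-xbar)^2) = 49
b = Sxy / Sxx = 87/98 ≈ 0.887755

0.8878


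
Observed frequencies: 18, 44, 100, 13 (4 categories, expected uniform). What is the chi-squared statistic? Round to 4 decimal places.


chi2 = sum((O-E)^2/E), E = total/4
total = 175, E = 175/4 = 43.75
(18 - 43.75)^2 / 43.75 = 663.0625 / 43.75 = 10609/700 ≈ 15.155714
(44 - 43.75)^2 / 43.75 = 0.0625 / 43.75 = 1/700 ≈ 0.001429
(100 - 43.75)^2 / 43.75 = 3164.0625 / 43.75 = 2025/28 ≈ 72.321429
(13 - 43.75)^2 / 43.75 = 945.5625 / 43.75 = 15129/700 ≈ 21.612857
chi2 = 19091/175 ≈ 109.091429

109.0914


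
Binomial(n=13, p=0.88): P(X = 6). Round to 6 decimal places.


P = C(n,k) * p^k * (1-p)^(n-k)
C(13,6) = 1716
p^k = 0.88^6 ≈ 0.4644041
(1-p)^(n-k) = 0.12^7 ≈ 0.0000003583181
P = 1716 * 0.4644041 * 0.0000003583181 ≈ 0.000286

0.000286


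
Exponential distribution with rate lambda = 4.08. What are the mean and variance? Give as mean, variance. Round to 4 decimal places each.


mean = 1/lam, var = 1/lam^2
mean = 1 / 4.08 = 25/102 ≈ 0.245098
lam^2 = 4.08^2 = 16.6464
var = 1 / 16.6464 ≈ 0.060073

0.2451, 0.0601


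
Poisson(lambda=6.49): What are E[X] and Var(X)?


E[X] = Var(X) = lambda = 6.49

6.49, 6.49


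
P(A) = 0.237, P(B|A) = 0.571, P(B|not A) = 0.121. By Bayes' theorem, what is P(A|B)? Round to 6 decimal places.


P(A|B) = P(B|A)*P(A) / P(B), P(B) = P(B|A)*P(A) + P(B|not A)*P(not A)
P(B|A)*P(A) = 0.571 * 0.237 = 0.135327
P(B|not A)*P(not A) = 0.121 * 0.763 = 0.092323
P(B) = 0.135327 + 0.092323 = 0.22765
P(A|B) = 0.135327 / 0.22765 ≈ 0.59445201

0.594452


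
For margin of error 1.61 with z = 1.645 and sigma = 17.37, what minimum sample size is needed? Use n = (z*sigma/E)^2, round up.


z*sigma/E = 1.645 * 17.37 / 1.61 = 81639/4600 ≈ 17.747609
(z*sigma/E)^2 ≈ 314.977614
round up: n = 315

315


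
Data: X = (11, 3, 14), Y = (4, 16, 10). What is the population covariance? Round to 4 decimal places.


Cov = (1/n)*sum((xi-xbar)(yi-ybar))
n = 3, xbar = 28/3 ≈ 9.333333, ybar = 30/3 = 10
sum((xi-xbar)(yi-ybar)) = -48
Cov = -48 / 3 = -16

-16.0000


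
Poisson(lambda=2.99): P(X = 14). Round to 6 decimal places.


P = e^(-lam) * lam^k / k!
e^(-2.99) ≈ 0.05028744
lam^k = 2.99^14 ≈ 4564535.998752
k! = 14! = 87178291200
P = 0.05028744 * 4564535.998752 / 87178291200 ≈ 0.000003

0.000003


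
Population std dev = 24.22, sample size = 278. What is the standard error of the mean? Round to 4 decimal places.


SE = sigma / sqrt(n)
sqrt(278) ≈ 16.673332
SE = 24.22 / 16.673332 ≈ 1.452619

1.4526


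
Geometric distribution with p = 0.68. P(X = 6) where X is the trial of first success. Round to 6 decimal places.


P = (1-p)^(k-1) * p
(1-p)^(k-1) = 0.32^5 ≈ 0.003355443
P = 0.003355443 * 0.68 ≈ 0.002281701

0.002282


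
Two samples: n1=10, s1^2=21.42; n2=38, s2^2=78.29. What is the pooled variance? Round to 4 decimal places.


sp^2 = ((n1-1)*s1^2 + (n2-1)*s2^2)/(n1+n2-2)
(n1-1)*s1^2 = 9 * 21.42 = 192.78
(n2-1)*s2^2 = 37 * 78.29 = 2896.73
numerator = 192.78 + 2896.73 = 3089.51
n1+n2-2 = 46
sp^2 = 3089.51 / 46 = 308951/4600 ≈ 67.163261

67.1633


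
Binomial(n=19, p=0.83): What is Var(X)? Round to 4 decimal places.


Var = n*p*(1-p) = 19 * 0.83 * 0.17 = 2.6809

2.6809


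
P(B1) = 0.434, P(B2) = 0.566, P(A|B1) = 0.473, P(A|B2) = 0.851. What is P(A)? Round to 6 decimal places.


P(A) = P(A|B1)*P(B1) + P(A|B2)*P(B2)
P(A|B1)*P(B1) = 0.473 * 0.434 = 0.205282
P(A|B2)*P(B2) = 0.851 * 0.566 = 0.481666
P(A) = 0.205282 + 0.481666 = 0.686948

0.686948


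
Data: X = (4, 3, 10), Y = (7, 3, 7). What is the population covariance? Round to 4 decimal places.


Cov = (1/n)*sum((xi-xbar)(yi-ybar))
n = 3, xbar = 17/3 ≈ 5.666667, ybar = 17/3 ≈ 5.666667
sum((xi-xbar)(yi-ybar)) = 32/3 ≈ 10.666667
Cov = 10.666667 / 3 = 32/9 ≈ 3.555556

3.5556


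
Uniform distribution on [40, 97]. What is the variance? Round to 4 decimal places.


Var = (b-a)^2 / 12
(b-a)^2 = (97 - 40)^2 = 3249
Var = 3249/12 = 270.75

270.7500


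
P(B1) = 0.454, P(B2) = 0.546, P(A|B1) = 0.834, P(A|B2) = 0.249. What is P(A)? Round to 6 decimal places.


P(A) = P(A|B1)*P(B1) + P(A|B2)*P(B2)
P(A|B1)*P(B1) = 0.834 * 0.454 = 0.378636
P(A|B2)*P(B2) = 0.249 * 0.546 = 0.135954
P(A) = 0.378636 + 0.135954 = 0.51459

0.514590


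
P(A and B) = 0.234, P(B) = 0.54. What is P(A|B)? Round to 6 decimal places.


P(A|B) = P(A and B) / P(B) = 0.234 / 0.54 = 13/30 ≈ 0.43333333

0.433333


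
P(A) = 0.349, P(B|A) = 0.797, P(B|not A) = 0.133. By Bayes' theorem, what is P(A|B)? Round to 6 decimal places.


P(A|B) = P(B|A)*P(A) / P(B), P(B) = P(B|A)*P(A) + P(B|not A)*P(not A)
P(B|A)*P(A) = 0.797 * 0.349 = 0.278153
P(B|not A)*P(not A) = 0.133 * 0.651 = 0.086583
P(B) = 0.278153 + 0.086583 = 0.364736
P(A|B) = 0.278153 / 0.364736 ≈ 0.76261460

0.762615


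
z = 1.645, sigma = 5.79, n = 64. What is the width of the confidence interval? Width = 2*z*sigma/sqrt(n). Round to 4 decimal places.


width = 2*z*sigma/sqrt(n)
2*z*sigma = 2 * 1.645 * 5.79 = 19.0491
sqrt(64) = 8
width = 19.0491 / 8 ≈ 2.381138

2.3811


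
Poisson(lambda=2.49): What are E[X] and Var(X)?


E[X] = Var(X) = lambda = 2.49

2.49, 2.49


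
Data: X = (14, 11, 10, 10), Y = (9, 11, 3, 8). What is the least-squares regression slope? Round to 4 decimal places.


b = sum((xi-xbar)(yi-ybar)) / sum((xi-xbar)^2)
n = 4, xbar = 45/4 = 11.25, ybar = 31/4 = 7.75
Sxy = sum((xi-xbar)(yi-ybar)) = 8.25
Sxx = sum((xi-xbar)^2) = 10.75
b = Sxy / Sxx = 33/43 ≈ 0.767442

0.7674


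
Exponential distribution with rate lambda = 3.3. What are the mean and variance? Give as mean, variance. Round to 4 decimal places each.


mean = 1/lam, var = 1/lam^2
mean = 1 / 3.3 = 10/33 ≈ 0.303030
lam^2 = 3.3^2 = 10.89
var = 1 / 10.89 = 100/1089 ≈ 0.091827

0.3030, 0.0918


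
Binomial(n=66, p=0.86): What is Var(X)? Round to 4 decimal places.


Var = n*p*(1-p) = 66 * 0.86 * 0.14 = 7.9464

7.9464


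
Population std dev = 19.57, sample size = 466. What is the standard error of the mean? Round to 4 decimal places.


SE = sigma / sqrt(n)
sqrt(466) ≈ 21.587033
SE = 19.57 / 21.587033 ≈ 0.906563

0.9066


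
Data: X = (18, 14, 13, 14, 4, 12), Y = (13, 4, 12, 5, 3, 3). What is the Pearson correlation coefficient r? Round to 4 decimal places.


r = sum((xi-xbar)(yi-ybar)) / sqrt(sum((xi-xbar)^2) * sum((yi-ybar)^2))
n = 6, xbar = 75/6 = 12.5, ybar = 40/6 = 20/3 ≈ 6.666667
Sxy = sum((xi-xbar)(yi-ybar)) = 64
Sxx = sum((xi-xbar)^2) = 107.5
Syy = sum((yi-ybar)^2) = 316/3 ≈ 105.333333
sqrt(Sxx*Syy) ≈ 106.411152
r = Sxy / sqrt(Sxx*Syy) = 64 / 106.411152 ≈ 0.601441

0.6014


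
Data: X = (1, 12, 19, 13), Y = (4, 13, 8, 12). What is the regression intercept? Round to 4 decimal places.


a = ybar - b*xbar, where b = sum((xi-xbar)(yi-ybar)) / sum((xi-xbar)^2)
n = 4, xbar = 45/4 = 11.25, ybar = 37/4 = 9.25
Sxy = sum((xi-xbar)(yi-ybar)) = 51.75
Sxx = sum((xi-xbar)^2) = 168.75
b = Sxy / Sxx = 23/75 ≈ 0.306667
a = 9.25 - 0.306667 * 11.25 = 5.8

5.8000


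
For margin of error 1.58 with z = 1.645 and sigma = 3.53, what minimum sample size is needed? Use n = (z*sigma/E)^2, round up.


z*sigma/E = 1.645 * 3.53 / 1.58 ≈ 3.675222
(z*sigma/E)^2 ≈ 13.507253
round up: n = 14

14


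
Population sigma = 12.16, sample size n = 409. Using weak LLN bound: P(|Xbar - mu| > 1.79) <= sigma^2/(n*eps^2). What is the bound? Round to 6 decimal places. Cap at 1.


bound = min(1, sigma^2/(n*eps^2))
sigma^2 = 12.16^2 = 147.8656
n*eps^2 = 409 * 1.79^2 = 409 * 3.2041 = 1310.4769
sigma^2/(n*eps^2) = 147.8656 / 1310.4769 ≈ 0.11283343

0.112833


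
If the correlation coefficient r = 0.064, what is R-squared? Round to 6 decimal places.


R^2 = r^2 = (0.064)^2 = 0.004096

0.004096


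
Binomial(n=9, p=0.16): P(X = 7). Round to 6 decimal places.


P = C(n,k) * p^k * (1-p)^(n-k)
C(9,7) = 36
p^k = 0.16^7 ≈ 0.000002684355
(1-p)^(n-k) = 0.84^2 = 0.7056
P = 36 * 0.000002684355 * 0.7056 ≈ 0.000068

0.000068


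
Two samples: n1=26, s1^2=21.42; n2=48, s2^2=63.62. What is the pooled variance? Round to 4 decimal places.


sp^2 = ((n1-1)*s1^2 + (n2-1)*s2^2)/(n1+n2-2)
(n1-1)*s1^2 = 25 * 21.42 = 535.5
(n2-1)*s2^2 = 47 * 63.62 = 2990.14
numerator = 535.5 + 2990.14 = 3525.64
n1+n2-2 = 72
sp^2 = 3525.64 / 72 = 88141/1800 ≈ 48.967222

48.9672


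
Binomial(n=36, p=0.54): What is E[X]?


E[X] = n*p = 36 * 0.54 = 19.44

19.44


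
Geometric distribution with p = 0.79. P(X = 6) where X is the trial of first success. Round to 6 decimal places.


P = (1-p)^(k-1) * p
(1-p)^(k-1) = 0.21^5 = 0.0004084101
P = 0.0004084101 * 0.79 ≈ 0.0003226440

0.000323


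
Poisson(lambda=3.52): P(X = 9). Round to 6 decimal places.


P = e^(-lam) * lam^k / k!
e^(-3.52) ≈ 0.02959944
lam^k = 3.52^9 ≈ 82962.908926
k! = 9! = 362880
P = 0.02959944 * 82962.908926 / 362880 ≈ 0.006767

0.006767


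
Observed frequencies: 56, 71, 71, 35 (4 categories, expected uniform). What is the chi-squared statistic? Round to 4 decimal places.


chi2 = sum((O-E)^2/E), E = total/4
total = 233, E = 233/4 = 58.25
(56 - 58.25)^2 / 58.25 = 5.0625 / 58.25 = 81/932 ≈ 0.086910
(71 - 58.25)^2 / 58.25 = 162.5625 / 58.25 = 2601/932 ≈ 2.790773
(71 - 58.25)^2 / 58.25 = 162.5625 / 58.25 = 2601/932 ≈ 2.790773
(35 - 58.25)^2 / 58.25 = 540.5625 / 58.25 = 8649/932 ≈ 9.280043
chi2 = 3483/233 ≈ 14.948498

14.9485


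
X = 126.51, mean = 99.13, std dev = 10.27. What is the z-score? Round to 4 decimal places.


z = (X - mu) / sigma
X - mu = 126.51 - 99.13 = 27.38
z = 27.38 / 10.27 = 2738/1027 ≈ 2.666018

2.6660


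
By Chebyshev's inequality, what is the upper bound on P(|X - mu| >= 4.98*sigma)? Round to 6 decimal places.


P <= 1/k^2
k^2 = 4.98^2 = 24.8004
1/k^2 = 1 / 24.8004 ≈ 0.04032193

0.040322


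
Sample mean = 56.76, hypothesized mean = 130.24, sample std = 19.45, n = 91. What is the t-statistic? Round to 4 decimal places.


t = (xbar - mu0) / (s/sqrt(n))
xbar - mu0 = 56.76 - 130.24 = -73.48
sqrt(91) ≈ 9.53939201
s/sqrt(n) = 19.45 / 9.53939201 ≈ 2.03891401
t = -73.48 / 2.03891401 ≈ -36.038793

-36.0388


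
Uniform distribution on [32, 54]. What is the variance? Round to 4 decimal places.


Var = (b-a)^2 / 12
(b-a)^2 = (54 - 32)^2 = 484
Var = 484/12 ≈ 40.333333

40.3333


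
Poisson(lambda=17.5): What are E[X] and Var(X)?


E[X] = Var(X) = lambda = 17.5

17.5, 17.5


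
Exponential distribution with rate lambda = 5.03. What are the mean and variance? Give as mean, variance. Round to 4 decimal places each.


mean = 1/lam, var = 1/lam^2
mean = 1 / 5.03 = 100/503 ≈ 0.198807
lam^2 = 5.03^2 = 25.3009
var = 1 / 25.3009 ≈ 0.039524

0.1988, 0.0395


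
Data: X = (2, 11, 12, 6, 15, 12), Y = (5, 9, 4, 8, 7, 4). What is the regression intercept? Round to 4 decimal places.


a = ybar - b*xbar, where b = sum((xi-xbar)(yi-ybar)) / sum((xi-xbar)^2)
n = 6, xbar = 58/6 = 29/3 ≈ 9.666667, ybar = 37/6 ≈ 6.166667
Sxy = sum((xi-xbar)(yi-ybar)) = 1/3 ≈ 0.333333
Sxx = sum((xi-xbar)^2) = 340/3 ≈ 113.333333
b = Sxy / Sxx = 1/340 ≈ 0.002941
a = 6.166667 - 0.002941 * 9.666667 = 2087/340 ≈ 6.138235

6.1382


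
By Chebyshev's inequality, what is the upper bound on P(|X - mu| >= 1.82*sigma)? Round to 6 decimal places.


P <= 1/k^2
k^2 = 1.82^2 = 3.3124
1/k^2 = 1 / 3.3124 = 2500/8281 ≈ 0.30189591

0.301896


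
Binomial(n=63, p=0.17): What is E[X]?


E[X] = n*p = 63 * 0.17 = 10.71

10.71


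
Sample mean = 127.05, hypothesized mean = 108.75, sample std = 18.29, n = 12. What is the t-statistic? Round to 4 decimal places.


t = (xbar - mu0) / (s/sqrt(n))
xbar - mu0 = 127.05 - 108.75 = 18.3
sqrt(12) ≈ 3.46410162
s/sqrt(n) = 18.29 / 3.46410162 ≈ 5.27986821
t = 18.3 / 5.27986821 ≈ 3.465996

3.4660


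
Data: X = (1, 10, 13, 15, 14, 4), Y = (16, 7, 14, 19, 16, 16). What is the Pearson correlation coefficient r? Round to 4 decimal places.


r = sum((xi-xbar)(yi-ybar)) / sqrt(sum((xi-xbar)^2) * sum((yi-ybar)^2))
n = 6, xbar = 57/6 = 9.5, ybar = 88/6 = 44/3 ≈ 14.666667
Sxy = sum((xi-xbar)(yi-ybar)) = 5
Sxx = sum((xi-xbar)^2) = 165.5
Syy = sum((yi-ybar)^2) = 250/3 ≈ 83.333333
sqrt(Sxx*Syy) ≈ 117.437927
r = Sxy / sqrt(Sxx*Syy) = 5 / 117.437927 ≈ 0.042576

0.0426


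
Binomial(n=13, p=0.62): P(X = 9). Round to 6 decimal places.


P = C(n,k) * p^k * (1-p)^(n-k)
C(13,9) = 715
p^k = 0.62^9 ≈ 0.01353709
(1-p)^(n-k) = 0.38^4 = 0.02085136
P = 715 * 0.01353709 * 0.02085136 ≈ 0.201821

0.201821


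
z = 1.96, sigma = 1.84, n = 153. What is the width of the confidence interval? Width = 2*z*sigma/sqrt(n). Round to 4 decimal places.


width = 2*z*sigma/sqrt(n)
2*z*sigma = 2 * 1.96 * 1.84 = 7.2128
sqrt(153) ≈ 12.369317
width = 7.2128 / 12.369317 ≈ 0.583120

0.5831


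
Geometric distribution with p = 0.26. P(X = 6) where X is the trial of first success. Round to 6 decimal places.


P = (1-p)^(k-1) * p
(1-p)^(k-1) = 0.74^5 ≈ 0.2219007
P = 0.2219007 * 0.26 ≈ 0.05769417

0.057694


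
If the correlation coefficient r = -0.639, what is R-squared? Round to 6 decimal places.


R^2 = r^2 = (-0.639)^2 = 0.408321

0.408321


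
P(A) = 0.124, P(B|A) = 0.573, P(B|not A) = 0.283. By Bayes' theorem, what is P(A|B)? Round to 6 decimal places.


P(A|B) = P(B|A)*P(A) / P(B), P(B) = P(B|A)*P(A) + P(B|not A)*P(not A)
P(B|A)*P(A) = 0.573 * 0.124 = 0.071052
P(B|not A)*P(not A) = 0.283 * 0.876 = 0.247908
P(B) = 0.071052 + 0.247908 = 0.31896
P(A|B) = 0.071052 / 0.31896 ≈ 0.22276147

0.222761


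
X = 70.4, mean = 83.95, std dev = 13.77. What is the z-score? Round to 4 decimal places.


z = (X - mu) / sigma
X - mu = 70.4 - 83.95 = -13.55
z = -13.55 / 13.77 = -1355/1377 ≈ -0.984023

-0.9840


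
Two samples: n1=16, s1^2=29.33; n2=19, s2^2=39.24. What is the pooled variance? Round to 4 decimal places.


sp^2 = ((n1-1)*s1^2 + (n2-1)*s2^2)/(n1+n2-2)
(n1-1)*s1^2 = 15 * 29.33 = 439.95
(n2-1)*s2^2 = 18 * 39.24 = 706.32
numerator = 439.95 + 706.32 = 1146.27
n1+n2-2 = 33
sp^2 = 1146.27 / 33 = 38209/1100 ≈ 34.735455

34.7355


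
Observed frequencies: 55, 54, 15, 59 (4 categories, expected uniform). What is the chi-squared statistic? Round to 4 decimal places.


chi2 = sum((O-E)^2/E), E = total/4
total = 183, E = 183/4 = 45.75
(55 - 45.75)^2 / 45.75 = 85.5625 / 45.75 = 1369/732 ≈ 1.870219
(54 - 45.75)^2 / 45.75 = 68.0625 / 45.75 = 363/244 ≈ 1.487705
(15 - 45.75)^2 / 45.75 = 945.5625 / 45.75 = 5043/244 ≈ 20.668033
(59 - 45.75)^2 / 45.75 = 175.5625 / 45.75 = 2809/732 ≈ 3.837432
chi2 = 5099/183 ≈ 27.863388

27.8634


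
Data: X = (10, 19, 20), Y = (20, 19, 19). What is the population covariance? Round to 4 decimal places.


Cov = (1/n)*sum((xi-xbar)(yi-ybar))
n = 3, xbar = 49/3 ≈ 16.333333, ybar = 58/3 ≈ 19.333333
sum((xi-xbar)(yi-ybar)) = -19/3 ≈ -6.333333
Cov = -6.333333 / 3 = -19/9 ≈ -2.111111

-2.1111


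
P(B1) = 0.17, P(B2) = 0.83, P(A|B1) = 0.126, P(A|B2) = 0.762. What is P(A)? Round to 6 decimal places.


P(A) = P(A|B1)*P(B1) + P(A|B2)*P(B2)
P(A|B1)*P(B1) = 0.126 * 0.17 = 0.02142
P(A|B2)*P(B2) = 0.762 * 0.83 = 0.63246
P(A) = 0.02142 + 0.63246 = 0.65388

0.653880


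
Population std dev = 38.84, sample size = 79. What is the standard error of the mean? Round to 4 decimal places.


SE = sigma / sqrt(n)
sqrt(79) ≈ 8.888194
SE = 38.84 / 8.888194 ≈ 4.369841

4.3698


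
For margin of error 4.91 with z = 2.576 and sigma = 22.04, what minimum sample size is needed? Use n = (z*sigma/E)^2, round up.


z*sigma/E = 2.576 * 22.04 / 4.91 ≈ 11.563145
(z*sigma/E)^2 ≈ 133.706313
round up: n = 134

134


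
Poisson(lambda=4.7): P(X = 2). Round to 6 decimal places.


P = e^(-lam) * lam^k / k!
e^(-4.7) ≈ 0.009095277
lam^k = 4.7^2 = 22.09
k! = 2! = 2
P = 0.009095277 * 22.09 / 2 ≈ 0.100457

0.100457


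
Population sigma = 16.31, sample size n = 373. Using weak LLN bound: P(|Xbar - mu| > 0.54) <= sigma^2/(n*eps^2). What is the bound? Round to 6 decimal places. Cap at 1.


bound = min(1, sigma^2/(n*eps^2))
sigma^2 = 16.31^2 = 266.0161
n*eps^2 = 373 * 0.54^2 = 373 * 0.2916 = 108.7668
sigma^2/(n*eps^2) = 266.0161 / 108.7668 ≈ 2.44574723
this exceeds 1, so the bound is capped at 1

1.000000


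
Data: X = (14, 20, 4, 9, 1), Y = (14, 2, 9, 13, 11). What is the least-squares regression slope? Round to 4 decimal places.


b = sum((xi-xbar)(yi-ybar)) / sum((xi-xbar)^2)
n = 5, xbar = 48/5 = 9.6, ybar = 49/5 = 9.8
Sxy = sum((xi-xbar)(yi-ybar)) = -70.4
Sxx = sum((xi-xbar)^2) = 233.2
b = Sxy / Sxx = -16/53 ≈ -0.301887

-0.3019


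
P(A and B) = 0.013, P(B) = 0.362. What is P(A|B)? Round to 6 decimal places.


P(A|B) = P(A and B) / P(B) = 0.013 / 0.362 = 13/362 ≈ 0.03591160

0.035912


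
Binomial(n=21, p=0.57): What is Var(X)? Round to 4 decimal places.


Var = n*p*(1-p) = 21 * 0.57 * 0.43 = 5.1471

5.1471


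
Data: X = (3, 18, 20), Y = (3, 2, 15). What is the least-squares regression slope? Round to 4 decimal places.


b = sum((xi-xbar)(yi-ybar)) / sum((xi-xbar)^2)
n = 3, xbar = 41/3 ≈ 13.666667, ybar = 20/3 ≈ 6.666667
Sxy = sum((xi-xbar)(yi-ybar)) = 215/3 ≈ 71.666667
Sxx = sum((xi-xbar)^2) = 518/3 ≈ 172.666667
b = Sxy / Sxx = 215/518 ≈ 0.415058

0.4151


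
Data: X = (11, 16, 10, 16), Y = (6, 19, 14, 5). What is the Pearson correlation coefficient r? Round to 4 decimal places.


r = sum((xi-xbar)(yi-ybar)) / sqrt(sum((xi-xbar)^2) * sum((yi-ybar)^2))
n = 4, xbar = 53/4 = 13.25, ybar = 44/4 = 11
Sxy = sum((xi-xbar)(yi-ybar)) = 7
Sxx = sum((xi-xbar)^2) = 30.75
Syy = sum((yi-ybar)^2) = 134
sqrt(Sxx*Syy) ≈ 64.191121
r = Sxy / sqrt(Sxx*Syy) = 7 / 64.191121 ≈ 0.109049

0.1090


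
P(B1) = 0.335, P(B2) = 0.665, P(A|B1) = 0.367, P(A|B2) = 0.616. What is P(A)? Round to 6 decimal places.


P(A) = P(A|B1)*P(B1) + P(A|B2)*P(B2)
P(A|B1)*P(B1) = 0.367 * 0.335 = 0.122945
P(A|B2)*P(B2) = 0.616 * 0.665 = 0.40964
P(A) = 0.122945 + 0.40964 = 0.532585

0.532585


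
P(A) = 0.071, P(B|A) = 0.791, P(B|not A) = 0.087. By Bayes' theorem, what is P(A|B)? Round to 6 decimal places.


P(A|B) = P(B|A)*P(A) / P(B), P(B) = P(B|A)*P(A) + P(B|not A)*P(not A)
P(B|A)*P(A) = 0.791 * 0.071 = 0.056161
P(B|not A)*P(not A) = 0.087 * 0.929 = 0.080823
P(B) = 0.056161 + 0.080823 = 0.136984
P(A|B) = 0.056161 / 0.136984 ≈ 0.40998219

0.409982


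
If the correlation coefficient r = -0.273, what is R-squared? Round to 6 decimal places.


R^2 = r^2 = (-0.273)^2 = 0.074529

0.074529


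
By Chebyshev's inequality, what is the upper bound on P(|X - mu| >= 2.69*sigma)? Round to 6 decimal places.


P <= 1/k^2
k^2 = 2.69^2 = 7.2361
1/k^2 = 1 / 7.2361 ≈ 0.13819599

0.138196


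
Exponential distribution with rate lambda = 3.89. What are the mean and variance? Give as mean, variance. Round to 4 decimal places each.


mean = 1/lam, var = 1/lam^2
mean = 1 / 3.89 = 100/389 ≈ 0.257069
lam^2 = 3.89^2 = 15.1321
var = 1 / 15.1321 ≈ 0.066085

0.2571, 0.0661


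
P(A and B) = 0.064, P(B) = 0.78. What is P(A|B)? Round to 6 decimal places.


P(A|B) = P(A and B) / P(B) = 0.064 / 0.78 = 16/195 ≈ 0.08205128

0.082051


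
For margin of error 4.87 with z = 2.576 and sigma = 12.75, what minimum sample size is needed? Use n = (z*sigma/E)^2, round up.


z*sigma/E = 2.576 * 12.75 / 4.87 = 16422/2435 ≈ 6.744148
(z*sigma/E)^2 ≈ 45.483530
round up: n = 46

46


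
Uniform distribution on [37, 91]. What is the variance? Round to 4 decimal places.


Var = (b-a)^2 / 12
(b-a)^2 = (91 - 37)^2 = 2916
Var = 2916/12 = 243

243.0000


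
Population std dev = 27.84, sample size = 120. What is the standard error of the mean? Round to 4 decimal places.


SE = sigma / sqrt(n)
sqrt(120) ≈ 10.954451
SE = 27.84 / 10.954451 ≈ 2.541433

2.5414


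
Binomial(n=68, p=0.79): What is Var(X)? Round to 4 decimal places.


Var = n*p*(1-p) = 68 * 0.79 * 0.21 = 11.2812

11.2812


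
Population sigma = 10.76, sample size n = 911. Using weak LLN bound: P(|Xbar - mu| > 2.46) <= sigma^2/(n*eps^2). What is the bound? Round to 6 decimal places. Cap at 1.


bound = min(1, sigma^2/(n*eps^2))
sigma^2 = 10.76^2 = 115.7776
n*eps^2 = 911 * 2.46^2 = 911 * 6.0516 = 5513.0076
sigma^2/(n*eps^2) = 115.7776 / 5513.0076 ≈ 0.02100081

0.021001


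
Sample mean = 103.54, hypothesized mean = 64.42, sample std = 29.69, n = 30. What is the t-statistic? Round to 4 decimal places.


t = (xbar - mu0) / (s/sqrt(n))
xbar - mu0 = 103.54 - 64.42 = 39.12
sqrt(30) ≈ 5.47722558
s/sqrt(n) = 29.69 / 5.47722558 ≈ 5.42062758
t = 39.12 / 5.42062758 ≈ 7.216877

7.2169


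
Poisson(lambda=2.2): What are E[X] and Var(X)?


E[X] = Var(X) = lambda = 2.2

2.2, 2.2


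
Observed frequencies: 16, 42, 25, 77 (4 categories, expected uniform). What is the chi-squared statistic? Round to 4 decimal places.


chi2 = sum((O-E)^2/E), E = total/4
total = 160, E = 160/4 = 40
(16 - 40)^2 / 40 = 576 / 40 = 14.4
(42 - 40)^2 / 40 = 4 / 40 = 0.1
(25 - 40)^2 / 40 = 225 / 40 = 5.625
(77 - 40)^2 / 40 = 1369 / 40 = 34.225
chi2 = 54.35

54.3500


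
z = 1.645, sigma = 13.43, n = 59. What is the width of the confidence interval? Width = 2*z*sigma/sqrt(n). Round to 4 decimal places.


width = 2*z*sigma/sqrt(n)
2*z*sigma = 2 * 1.645 * 13.43 = 44.1847
sqrt(59) ≈ 7.681146
width = 44.1847 / 7.681146 ≈ 5.752358

5.7524


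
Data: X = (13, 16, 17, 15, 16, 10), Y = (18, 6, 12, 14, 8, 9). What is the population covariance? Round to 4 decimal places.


Cov = (1/n)*sum((xi-xbar)(yi-ybar))
n = 6, xbar = 87/6 = 14.5, ybar = 67/6 ≈ 11.166667
sum((xi-xbar)(yi-ybar)) = -9.5
Cov = -9.5 / 6 = -19/12 ≈ -1.583333

-1.5833


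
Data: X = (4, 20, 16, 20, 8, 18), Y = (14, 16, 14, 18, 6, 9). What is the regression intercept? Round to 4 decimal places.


a = ybar - b*xbar, where b = sum((xi-xbar)(yi-ybar)) / sum((xi-xbar)^2)
n = 6, xbar = 86/6 = 43/3 ≈ 14.333333, ybar = 77/6 ≈ 12.833333
Sxy = sum((xi-xbar)(yi-ybar)) = 199/3 ≈ 66.333333
Sxx = sum((xi-xbar)^2) = 682/3 ≈ 227.333333
b = Sxy / Sxx = 199/682 ≈ 0.291789
a = 12.833333 - 0.291789 * 14.333333 = 2950/341 ≈ 8.651026

8.6510


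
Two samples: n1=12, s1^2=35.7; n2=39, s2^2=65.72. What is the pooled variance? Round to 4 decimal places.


sp^2 = ((n1-1)*s1^2 + (n2-1)*s2^2)/(n1+n2-2)
(n1-1)*s1^2 = 11 * 35.7 = 392.7
(n2-1)*s2^2 = 38 * 65.72 = 2497.36
numerator = 392.7 + 2497.36 = 2890.06
n1+n2-2 = 49
sp^2 = 2890.06 / 49 = 144503/2450 ≈ 58.980816

58.9808


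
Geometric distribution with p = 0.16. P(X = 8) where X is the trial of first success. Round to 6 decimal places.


P = (1-p)^(k-1) * p
(1-p)^(k-1) = 0.84^7 ≈ 0.2950903
P = 0.2950903 * 0.16 ≈ 0.04721446

0.047214


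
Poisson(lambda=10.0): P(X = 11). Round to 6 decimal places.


P = e^(-lam) * lam^k / k!
e^(-10.0) ≈ 0.00004539993
lam^k = 10.0^11 = 100000000000
k! = 11! = 39916800
P = 0.00004539993 * 100000000000 / 39916800 ≈ 0.113736

0.113736


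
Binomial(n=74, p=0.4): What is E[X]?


E[X] = n*p = 74 * 0.4 = 29.6

29.6


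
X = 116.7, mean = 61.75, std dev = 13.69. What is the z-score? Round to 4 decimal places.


z = (X - mu) / sigma
X - mu = 116.7 - 61.75 = 54.95
z = 54.95 / 13.69 = 5495/1369 ≈ 4.013879

4.0139


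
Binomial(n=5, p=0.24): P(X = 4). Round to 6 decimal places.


P = C(n,k) * p^k * (1-p)^(n-k)
C(5,4) = 5
p^k = 0.24^4 = 0.00331776
(1-p)^(n-k) = 0.76^1 = 0.76
P = 5 * 0.00331776 * 0.76 ≈ 0.012607

0.012607


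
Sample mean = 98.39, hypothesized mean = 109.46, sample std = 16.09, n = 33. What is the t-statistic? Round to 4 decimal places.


t = (xbar - mu0) / (s/sqrt(n))
xbar - mu0 = 98.39 - 109.46 = -11.07
sqrt(33) ≈ 5.74456265
s/sqrt(n) = 16.09 / 5.74456265 ≈ 2.80090948
t = -11.07 / 2.80090948 ≈ -3.952288

-3.9523


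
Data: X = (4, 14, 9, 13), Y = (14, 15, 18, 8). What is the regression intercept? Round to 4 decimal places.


a = ybar - b*xbar, where b = sum((xi-xbar)(yi-ybar)) / sum((xi-xbar)^2)
n = 4, xbar = 40/4 = 10, ybar = 55/4 = 13.75
Sxy = sum((xi-xbar)(yi-ybar)) = -18
Sxx = sum((xi-xbar)^2) = 62
b = Sxy / Sxx = -9/31 ≈ -0.290323
a = 13.75 - (-0.290323) * 10 = 2065/124 ≈ 16.653226

16.6532


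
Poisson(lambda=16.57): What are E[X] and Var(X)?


E[X] = Var(X) = lambda = 16.57

16.57, 16.57


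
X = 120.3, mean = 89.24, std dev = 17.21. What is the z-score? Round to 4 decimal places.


z = (X - mu) / sigma
X - mu = 120.3 - 89.24 = 31.06
z = 31.06 / 17.21 = 3106/1721 ≈ 1.804765

1.8048


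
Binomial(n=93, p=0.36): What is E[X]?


E[X] = n*p = 93 * 0.36 = 33.48

33.48


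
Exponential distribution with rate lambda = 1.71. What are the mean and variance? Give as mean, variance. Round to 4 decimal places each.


mean = 1/lam, var = 1/lam^2
mean = 1 / 1.71 = 100/171 ≈ 0.584795
lam^2 = 1.71^2 = 2.9241
var = 1 / 2.9241 ≈ 0.341986

0.5848, 0.3420


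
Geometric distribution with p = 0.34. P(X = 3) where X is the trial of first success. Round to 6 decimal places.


P = (1-p)^(k-1) * p
(1-p)^(k-1) = 0.66^2 = 0.4356
P = 0.4356 * 0.34 = 0.148104

0.148104


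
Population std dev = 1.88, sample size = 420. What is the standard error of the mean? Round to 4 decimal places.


SE = sigma / sqrt(n)
sqrt(420) ≈ 20.493902
SE = 1.88 / 20.493902 ≈ 0.091735

0.0917


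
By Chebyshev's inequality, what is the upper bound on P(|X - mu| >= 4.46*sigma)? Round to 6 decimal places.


P <= 1/k^2
k^2 = 4.46^2 = 19.8916
1/k^2 = 1 / 19.8916 ≈ 0.05027248

0.050272


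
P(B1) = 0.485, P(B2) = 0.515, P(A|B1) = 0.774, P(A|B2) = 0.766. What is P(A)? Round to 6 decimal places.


P(A) = P(A|B1)*P(B1) + P(A|B2)*P(B2)
P(A|B1)*P(B1) = 0.774 * 0.485 = 0.37539
P(A|B2)*P(B2) = 0.766 * 0.515 = 0.39449
P(A) = 0.37539 + 0.39449 = 0.76988

0.769880


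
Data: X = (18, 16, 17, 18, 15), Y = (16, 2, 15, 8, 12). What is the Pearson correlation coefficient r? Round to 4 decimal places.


r = sum((xi-xbar)(yi-ybar)) / sqrt(sum((xi-xbar)^2) * sum((yi-ybar)^2))
n = 5, xbar = 84/5 = 16.8, ybar = 53/5 = 10.6
Sxy = sum((xi-xbar)(yi-ybar)) = 8.6
Sxx = sum((xi-xbar)^2) = 6.8
Syy = sum((yi-ybar)^2) = 131.2
sqrt(Sxx*Syy) ≈ 29.869048
r = Sxy / sqrt(Sxx*Syy) = 8.6 / 29.869048 ≈ 0.287923

0.2879


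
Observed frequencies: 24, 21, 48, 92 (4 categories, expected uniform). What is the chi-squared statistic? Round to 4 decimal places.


chi2 = sum((O-E)^2/E), E = total/4
total = 185, E = 185/4 = 46.25
(24 - 46.25)^2 / 46.25 = 495.0625 / 46.25 = 7921/740 ≈ 10.704054
(21 - 46.25)^2 / 46.25 = 637.5625 / 46.25 = 10201/740 ≈ 13.785135
(48 - 46.25)^2 / 46.25 = 3.0625 / 46.25 = 49/740 ≈ 0.066216
(92 - 46.25)^2 / 46.25 = 2093.0625 / 46.25 = 33489/740 ≈ 45.255405
chi2 = 2583/37 ≈ 69.810811

69.8108


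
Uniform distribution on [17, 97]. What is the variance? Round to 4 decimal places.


Var = (b-a)^2 / 12
(b-a)^2 = (97 - 17)^2 = 6400
Var = 6400/12 ≈ 533.333333

533.3333


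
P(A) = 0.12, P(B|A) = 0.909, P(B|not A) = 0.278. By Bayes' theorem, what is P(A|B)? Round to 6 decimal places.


P(A|B) = P(B|A)*P(A) / P(B), P(B) = P(B|A)*P(A) + P(B|not A)*P(not A)
P(B|A)*P(A) = 0.909 * 0.12 = 0.10908
P(B|not A)*P(not A) = 0.278 * 0.88 = 0.24464
P(B) = 0.10908 + 0.24464 = 0.35372
P(A|B) = 0.10908 / 0.35372 = 2727/8843 ≈ 0.30837951

0.308380


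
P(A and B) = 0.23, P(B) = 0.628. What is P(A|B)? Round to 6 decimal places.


P(A|B) = P(A and B) / P(B) = 0.23 / 0.628 = 115/314 ≈ 0.36624204

0.366242


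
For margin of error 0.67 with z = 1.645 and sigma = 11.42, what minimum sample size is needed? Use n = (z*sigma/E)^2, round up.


z*sigma/E = 1.645 * 11.42 / 0.67 = 187859/6700 ≈ 28.038657
(z*sigma/E)^2 ≈ 786.166270
round up: n = 787

787


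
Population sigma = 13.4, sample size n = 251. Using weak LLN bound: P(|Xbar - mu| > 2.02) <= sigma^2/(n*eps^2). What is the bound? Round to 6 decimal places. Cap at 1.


bound = min(1, sigma^2/(n*eps^2))
sigma^2 = 13.4^2 = 179.56
n*eps^2 = 251 * 2.02^2 = 251 * 4.0804 = 1024.1804
sigma^2/(n*eps^2) = 179.56 / 1024.1804 ≈ 0.17532068

0.175321


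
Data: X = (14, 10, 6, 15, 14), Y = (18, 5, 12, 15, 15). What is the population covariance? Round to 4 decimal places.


Cov = (1/n)*sum((xi-xbar)(yi-ybar))
n = 5, xbar = 59/5 = 11.8, ybar = 65/5 = 13
sum((xi-xbar)(yi-ybar)) = 42
Cov = 42 / 5 = 8.4

8.4000


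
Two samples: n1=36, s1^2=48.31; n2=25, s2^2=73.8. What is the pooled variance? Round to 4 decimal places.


sp^2 = ((n1-1)*s1^2 + (n2-1)*s2^2)/(n1+n2-2)
(n1-1)*s1^2 = 35 * 48.31 = 1690.85
(n2-1)*s2^2 = 24 * 73.8 = 1771.2
numerator = 1690.85 + 1771.2 = 3462.05
n1+n2-2 = 59
sp^2 = 3462.05 / 59 = 69241/1180 ≈ 58.678814

58.6788


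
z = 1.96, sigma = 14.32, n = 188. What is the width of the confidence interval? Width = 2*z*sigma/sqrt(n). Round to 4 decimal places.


width = 2*z*sigma/sqrt(n)
2*z*sigma = 2 * 1.96 * 14.32 = 56.1344
sqrt(188) ≈ 13.711309
width = 56.1344 / 13.711309 ≈ 4.094022

4.0940


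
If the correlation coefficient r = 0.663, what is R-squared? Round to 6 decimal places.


R^2 = r^2 = (0.663)^2 = 0.439569

0.439569


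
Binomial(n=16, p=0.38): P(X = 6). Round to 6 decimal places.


P = C(n,k) * p^k * (1-p)^(n-k)
C(16,6) = 8008
p^k = 0.38^6 ≈ 0.003010936
(1-p)^(n-k) = 0.62^10 ≈ 0.008392994
P = 8008 * 0.003010936 * 0.008392994 ≈ 0.202368

0.202368


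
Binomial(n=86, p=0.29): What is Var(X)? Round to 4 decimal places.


Var = n*p*(1-p) = 86 * 0.29 * 0.71 = 17.7074

17.7074


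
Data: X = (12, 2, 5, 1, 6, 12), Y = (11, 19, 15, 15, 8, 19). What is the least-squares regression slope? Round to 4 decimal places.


b = sum((xi-xbar)(yi-ybar)) / sum((xi-xbar)^2)
n = 6, xbar = 38/6 = 19/3 ≈ 6.333333, ybar = 87/6 = 14.5
Sxy = sum((xi-xbar)(yi-ybar)) = -15
Sxx = sum((xi-xbar)^2) = 340/3 ≈ 113.333333
b = Sxy / Sxx = -9/68 ≈ -0.132353

-0.1324


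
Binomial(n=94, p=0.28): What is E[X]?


E[X] = n*p = 94 * 0.28 = 26.32

26.32


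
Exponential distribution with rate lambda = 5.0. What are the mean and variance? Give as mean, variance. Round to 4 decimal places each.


mean = 1/lam, var = 1/lam^2
mean = 1 / 5.0 = 0.2
lam^2 = 5.0^2 = 25
var = 1 / 25 = 0.04

0.2000, 0.0400


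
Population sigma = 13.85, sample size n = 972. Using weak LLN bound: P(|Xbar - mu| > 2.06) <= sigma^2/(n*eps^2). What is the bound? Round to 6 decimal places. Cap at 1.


bound = min(1, sigma^2/(n*eps^2))
sigma^2 = 13.85^2 = 191.8225
n*eps^2 = 972 * 2.06^2 = 972 * 4.2436 = 4124.7792
sigma^2/(n*eps^2) = 191.8225 / 4124.7792 ≈ 0.04650491

0.046505


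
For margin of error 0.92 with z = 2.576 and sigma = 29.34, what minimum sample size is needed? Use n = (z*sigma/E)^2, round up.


z*sigma/E = 2.576 * 29.34 / 0.92 = 82.152
(z*sigma/E)^2 = 6748.951104
round up: n = 6749

6749


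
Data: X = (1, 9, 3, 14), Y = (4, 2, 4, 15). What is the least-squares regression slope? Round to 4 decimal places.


b = sum((xi-xbar)(yi-ybar)) / sum((xi-xbar)^2)
n = 4, xbar = 27/4 = 6.75, ybar = 25/4 = 6.25
Sxy = sum((xi-xbar)(yi-ybar)) = 75.25
Sxx = sum((xi-xbar)^2) = 104.75
b = Sxy / Sxx = 301/419 ≈ 0.718377

0.7184


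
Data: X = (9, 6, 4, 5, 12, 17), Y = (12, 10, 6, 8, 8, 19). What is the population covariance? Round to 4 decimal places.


Cov = (1/n)*sum((xi-xbar)(yi-ybar))
n = 6, xbar = 53/6 ≈ 8.833333, ybar = 63/6 = 10.5
sum((xi-xbar)(yi-ybar)) = 94.5
Cov = 94.5 / 6 = 15.75

15.7500


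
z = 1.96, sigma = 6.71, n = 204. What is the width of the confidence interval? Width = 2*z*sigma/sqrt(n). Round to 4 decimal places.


width = 2*z*sigma/sqrt(n)
2*z*sigma = 2 * 1.96 * 6.71 = 26.3032
sqrt(204) ≈ 14.282857
width = 26.3032 / 14.282857 ≈ 1.841592

1.8416


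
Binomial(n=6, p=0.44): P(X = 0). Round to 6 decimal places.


P = C(n,k) * p^k * (1-p)^(n-k)
C(6,0) = 1
p^k = 0.44^0 = 1
(1-p)^(n-k) = 0.56^6 ≈ 0.03084098
P = 1 * 1 * 0.03084098 ≈ 0.030841

0.030841


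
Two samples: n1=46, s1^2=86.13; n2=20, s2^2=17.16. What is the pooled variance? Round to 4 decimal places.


sp^2 = ((n1-1)*s1^2 + (n2-1)*s2^2)/(n1+n2-2)
(n1-1)*s1^2 = 45 * 86.13 = 3875.85
(n2-1)*s2^2 = 19 * 17.16 = 326.04
numerator = 3875.85 + 326.04 = 4201.89
n1+n2-2 = 64
sp^2 = 4201.89 / 64 = 420189/6400 ≈ 65.654531

65.6545
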